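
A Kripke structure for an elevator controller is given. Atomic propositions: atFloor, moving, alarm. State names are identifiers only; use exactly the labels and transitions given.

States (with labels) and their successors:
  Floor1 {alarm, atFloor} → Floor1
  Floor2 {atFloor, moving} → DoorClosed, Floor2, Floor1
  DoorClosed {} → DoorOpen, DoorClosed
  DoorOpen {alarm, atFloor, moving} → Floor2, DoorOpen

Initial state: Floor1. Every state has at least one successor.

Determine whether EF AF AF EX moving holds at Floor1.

States satisfying AF AF EX moving: {Floor2, DoorClosed, DoorOpen}.
States satisfying EF AF AF EX moving: {Floor2, DoorClosed, DoorOpen}.
No suitable path/successor from Floor1 witnesses the formula.
Floor1 ∉ Sat(EF AF AF EX moving).

No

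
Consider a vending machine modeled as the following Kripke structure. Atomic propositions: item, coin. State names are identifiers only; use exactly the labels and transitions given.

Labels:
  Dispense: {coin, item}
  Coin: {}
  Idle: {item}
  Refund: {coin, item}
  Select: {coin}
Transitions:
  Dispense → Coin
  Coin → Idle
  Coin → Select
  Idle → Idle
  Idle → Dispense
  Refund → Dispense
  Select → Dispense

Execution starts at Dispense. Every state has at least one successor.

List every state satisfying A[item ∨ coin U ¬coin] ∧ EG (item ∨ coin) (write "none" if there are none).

States satisfying item ∨ coin: {Dispense, Idle, Refund, Select}.
States satisfying ¬coin: {Coin, Idle}.
States satisfying A[item ∨ coin U ¬coin]: {Dispense, Coin, Idle, Refund, Select}.
States satisfying EG (item ∨ coin): {Idle}.
States satisfying A[item ∨ coin U ¬coin] ∧ EG (item ∨ coin): {Idle}.

{Idle}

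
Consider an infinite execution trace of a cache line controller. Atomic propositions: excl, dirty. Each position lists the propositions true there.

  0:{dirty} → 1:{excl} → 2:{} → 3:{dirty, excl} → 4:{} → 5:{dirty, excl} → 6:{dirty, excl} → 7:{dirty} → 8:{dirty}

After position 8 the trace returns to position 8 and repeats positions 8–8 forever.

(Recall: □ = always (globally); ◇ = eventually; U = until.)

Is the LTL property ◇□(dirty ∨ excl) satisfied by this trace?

□(dirty ∨ excl) holds at position 5, which is reachable from 0, so ◇□(dirty ∨ excl) holds.

Holds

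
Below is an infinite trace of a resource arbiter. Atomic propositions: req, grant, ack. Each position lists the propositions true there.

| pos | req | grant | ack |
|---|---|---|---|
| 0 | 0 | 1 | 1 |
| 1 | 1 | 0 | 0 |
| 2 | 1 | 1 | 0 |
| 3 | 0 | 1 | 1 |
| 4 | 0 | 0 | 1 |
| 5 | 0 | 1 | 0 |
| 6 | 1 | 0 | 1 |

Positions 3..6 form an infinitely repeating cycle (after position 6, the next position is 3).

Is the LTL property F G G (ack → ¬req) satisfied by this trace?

G G (ack → ¬req) is false at every position 0..6, so it never becomes true and F G G (ack → ¬req) fails.

No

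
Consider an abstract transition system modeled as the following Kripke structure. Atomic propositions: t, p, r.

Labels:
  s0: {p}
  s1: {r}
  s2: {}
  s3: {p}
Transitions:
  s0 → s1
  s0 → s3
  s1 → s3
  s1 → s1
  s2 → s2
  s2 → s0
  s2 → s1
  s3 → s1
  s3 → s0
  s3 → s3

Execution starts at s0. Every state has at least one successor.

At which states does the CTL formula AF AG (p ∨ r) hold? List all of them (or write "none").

States satisfying AG (p ∨ r): {s0, s1, s3}.
States satisfying AF AG (p ∨ r): {s0, s1, s3}.

{s0, s1, s3}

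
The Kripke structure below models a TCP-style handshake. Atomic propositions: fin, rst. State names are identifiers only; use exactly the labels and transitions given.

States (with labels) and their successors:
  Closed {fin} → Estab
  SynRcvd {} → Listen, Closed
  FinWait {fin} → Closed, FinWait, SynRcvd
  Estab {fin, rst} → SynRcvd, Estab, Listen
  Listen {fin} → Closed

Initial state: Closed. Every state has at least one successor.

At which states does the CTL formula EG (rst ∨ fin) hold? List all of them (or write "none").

States satisfying rst ∨ fin: {Closed, FinWait, Estab, Listen}.
States satisfying EG (rst ∨ fin): {Closed, FinWait, Estab, Listen}.

{Closed, FinWait, Estab, Listen}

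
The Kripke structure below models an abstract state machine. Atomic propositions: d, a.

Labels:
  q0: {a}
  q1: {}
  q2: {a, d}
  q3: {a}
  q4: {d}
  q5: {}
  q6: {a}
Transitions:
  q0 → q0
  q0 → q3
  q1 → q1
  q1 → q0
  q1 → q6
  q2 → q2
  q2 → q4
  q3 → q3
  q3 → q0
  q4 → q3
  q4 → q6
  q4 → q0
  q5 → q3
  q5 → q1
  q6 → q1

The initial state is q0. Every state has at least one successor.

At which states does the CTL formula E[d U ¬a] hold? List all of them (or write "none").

States satisfying d: {q2, q4}.
States satisfying ¬a: {q1, q4, q5}.
States satisfying E[d U ¬a]: {q1, q2, q4, q5}.

{q1, q2, q4, q5}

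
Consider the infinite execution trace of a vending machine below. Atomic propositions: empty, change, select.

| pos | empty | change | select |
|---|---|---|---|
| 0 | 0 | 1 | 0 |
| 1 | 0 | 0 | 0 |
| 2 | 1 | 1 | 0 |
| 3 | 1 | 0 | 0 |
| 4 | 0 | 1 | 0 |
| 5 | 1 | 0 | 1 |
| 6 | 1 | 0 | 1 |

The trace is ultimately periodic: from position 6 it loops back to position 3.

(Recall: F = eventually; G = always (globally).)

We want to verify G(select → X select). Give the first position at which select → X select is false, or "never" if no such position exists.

6

Check select → X select at each position in order: 0 ✓, 1 ✓, 2 ✓, 3 ✓, 4 ✓, 5 ✓.
At position 6 the labels are {empty, select} and the next position 3 has {empty}, so select → X select is false there. This is the first violation.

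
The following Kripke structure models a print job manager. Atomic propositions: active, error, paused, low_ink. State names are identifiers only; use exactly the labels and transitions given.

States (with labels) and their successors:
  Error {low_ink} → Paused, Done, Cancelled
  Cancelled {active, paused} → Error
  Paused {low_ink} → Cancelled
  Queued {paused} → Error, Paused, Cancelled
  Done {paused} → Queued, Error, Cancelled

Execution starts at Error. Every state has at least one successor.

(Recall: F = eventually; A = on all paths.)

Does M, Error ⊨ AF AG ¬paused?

States satisfying AG ¬paused: ∅.
States satisfying AF AG ¬paused: ∅.
There is a path from Error along which AG ¬paused never holds.
Error ∉ Sat(AF AG ¬paused).

No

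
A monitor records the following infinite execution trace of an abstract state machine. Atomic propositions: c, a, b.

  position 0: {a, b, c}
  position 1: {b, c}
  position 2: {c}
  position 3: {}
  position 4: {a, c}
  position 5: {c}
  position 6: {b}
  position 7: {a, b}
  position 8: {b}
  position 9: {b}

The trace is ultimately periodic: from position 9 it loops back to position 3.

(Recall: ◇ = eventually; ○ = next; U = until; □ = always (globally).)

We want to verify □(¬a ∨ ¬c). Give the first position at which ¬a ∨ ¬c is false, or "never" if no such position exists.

At position 0 the labels are {a, b, c}, so ¬a ∨ ¬c is false there. This is the first violation.

0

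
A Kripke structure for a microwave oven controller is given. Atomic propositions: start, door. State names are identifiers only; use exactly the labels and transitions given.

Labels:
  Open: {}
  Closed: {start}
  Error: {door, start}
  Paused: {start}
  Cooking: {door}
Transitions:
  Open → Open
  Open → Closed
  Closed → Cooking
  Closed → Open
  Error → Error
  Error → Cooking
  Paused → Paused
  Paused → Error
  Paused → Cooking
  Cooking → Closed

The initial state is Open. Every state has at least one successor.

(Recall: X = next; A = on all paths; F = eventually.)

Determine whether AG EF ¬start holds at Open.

States satisfying EF ¬start: {Open, Closed, Error, Paused, Cooking}.
States satisfying AG EF ¬start: {Open, Closed, Error, Paused, Cooking}.
Every state reachable from Open satisfies EF ¬start.
Open ∈ Sat(AG EF ¬start).

Satisfied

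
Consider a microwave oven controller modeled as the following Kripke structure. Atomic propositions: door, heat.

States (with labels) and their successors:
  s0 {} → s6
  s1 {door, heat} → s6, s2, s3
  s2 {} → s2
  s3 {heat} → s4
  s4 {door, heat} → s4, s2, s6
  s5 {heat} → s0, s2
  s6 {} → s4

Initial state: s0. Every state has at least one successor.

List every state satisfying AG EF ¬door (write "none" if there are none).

States satisfying EF ¬door: {s0, s1, s2, s3, s4, s5, s6}.
States satisfying AG EF ¬door: {s0, s1, s2, s3, s4, s5, s6}.

{s0, s1, s2, s3, s4, s5, s6}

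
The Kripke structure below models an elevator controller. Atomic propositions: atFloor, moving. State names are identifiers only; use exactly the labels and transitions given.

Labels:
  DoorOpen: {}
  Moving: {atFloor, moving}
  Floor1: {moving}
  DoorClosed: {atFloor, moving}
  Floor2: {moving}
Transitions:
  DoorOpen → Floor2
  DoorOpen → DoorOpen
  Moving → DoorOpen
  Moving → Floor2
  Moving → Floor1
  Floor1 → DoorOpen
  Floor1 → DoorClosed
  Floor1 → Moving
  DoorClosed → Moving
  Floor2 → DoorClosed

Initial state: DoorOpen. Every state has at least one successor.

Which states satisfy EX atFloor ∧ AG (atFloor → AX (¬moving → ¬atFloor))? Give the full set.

States satisfying atFloor: {Moving, DoorClosed}.
States satisfying EX atFloor: {Floor1, DoorClosed, Floor2}.
States satisfying atFloor → AX (¬moving → ¬atFloor): {DoorOpen, Moving, Floor1, DoorClosed, Floor2}.
States satisfying AG (atFloor → AX (¬moving → ¬atFloor)): {DoorOpen, Moving, Floor1, DoorClosed, Floor2}.
States satisfying EX atFloor ∧ AG (atFloor → AX (¬moving → ¬atFloor)): {Floor1, DoorClosed, Floor2}.

{Floor1, DoorClosed, Floor2}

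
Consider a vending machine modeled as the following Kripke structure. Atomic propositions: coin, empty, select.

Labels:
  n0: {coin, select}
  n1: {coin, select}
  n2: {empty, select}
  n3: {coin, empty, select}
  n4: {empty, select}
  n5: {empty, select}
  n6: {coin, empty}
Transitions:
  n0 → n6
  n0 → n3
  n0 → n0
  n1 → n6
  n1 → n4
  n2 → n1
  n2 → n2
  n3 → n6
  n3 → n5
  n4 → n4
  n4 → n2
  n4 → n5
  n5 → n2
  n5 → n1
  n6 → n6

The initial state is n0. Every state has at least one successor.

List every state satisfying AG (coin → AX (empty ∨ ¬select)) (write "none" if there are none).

States satisfying coin → AX (empty ∨ ¬select): {n1, n2, n3, n4, n5, n6}.
States satisfying AG (coin → AX (empty ∨ ¬select)): {n1, n2, n3, n4, n5, n6}.

{n1, n2, n3, n4, n5, n6}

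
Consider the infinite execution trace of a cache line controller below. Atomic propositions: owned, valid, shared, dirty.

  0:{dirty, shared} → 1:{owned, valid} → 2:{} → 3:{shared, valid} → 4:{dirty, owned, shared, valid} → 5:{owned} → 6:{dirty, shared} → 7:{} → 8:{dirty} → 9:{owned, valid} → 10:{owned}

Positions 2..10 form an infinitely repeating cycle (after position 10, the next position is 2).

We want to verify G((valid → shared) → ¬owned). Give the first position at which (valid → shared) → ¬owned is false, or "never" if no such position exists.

4

Check (valid → shared) → ¬owned at each position in order: 0 ✓, 1 ✓, 2 ✓, 3 ✓.
At position 4 the labels are {dirty, owned, shared, valid}, so (valid → shared) → ¬owned is false there. This is the first violation.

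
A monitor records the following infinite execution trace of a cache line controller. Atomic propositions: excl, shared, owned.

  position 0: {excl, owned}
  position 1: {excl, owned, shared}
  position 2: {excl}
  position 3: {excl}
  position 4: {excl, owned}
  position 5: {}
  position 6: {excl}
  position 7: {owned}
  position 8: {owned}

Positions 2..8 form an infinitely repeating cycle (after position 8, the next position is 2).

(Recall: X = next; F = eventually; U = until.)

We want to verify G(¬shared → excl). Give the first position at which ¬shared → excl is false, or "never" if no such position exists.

5

Check ¬shared → excl at each position in order: 0 ✓, 1 ✓, 2 ✓, 3 ✓, 4 ✓.
At position 5 the labels are {}, so ¬shared → excl is false there. This is the first violation.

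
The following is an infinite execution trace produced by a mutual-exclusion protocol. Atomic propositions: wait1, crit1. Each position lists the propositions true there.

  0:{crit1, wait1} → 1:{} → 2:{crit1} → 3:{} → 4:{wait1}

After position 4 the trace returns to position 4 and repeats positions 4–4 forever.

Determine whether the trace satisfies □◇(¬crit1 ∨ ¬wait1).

Satisfied

◇(¬crit1 ∨ ¬wait1) holds at every position 0..4, and those are all positions ever visited, so □◇(¬crit1 ∨ ¬wait1) holds.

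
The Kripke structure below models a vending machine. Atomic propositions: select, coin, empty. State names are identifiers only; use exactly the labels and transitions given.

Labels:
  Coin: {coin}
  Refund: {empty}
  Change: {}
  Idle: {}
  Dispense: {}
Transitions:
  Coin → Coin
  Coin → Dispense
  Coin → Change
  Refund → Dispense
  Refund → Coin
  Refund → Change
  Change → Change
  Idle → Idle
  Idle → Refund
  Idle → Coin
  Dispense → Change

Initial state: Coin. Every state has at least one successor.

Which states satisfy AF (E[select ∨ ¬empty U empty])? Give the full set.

{Refund, Idle}

States satisfying E[select ∨ ¬empty U empty]: {Refund, Idle}.
States satisfying AF (E[select ∨ ¬empty U empty]): {Refund, Idle}.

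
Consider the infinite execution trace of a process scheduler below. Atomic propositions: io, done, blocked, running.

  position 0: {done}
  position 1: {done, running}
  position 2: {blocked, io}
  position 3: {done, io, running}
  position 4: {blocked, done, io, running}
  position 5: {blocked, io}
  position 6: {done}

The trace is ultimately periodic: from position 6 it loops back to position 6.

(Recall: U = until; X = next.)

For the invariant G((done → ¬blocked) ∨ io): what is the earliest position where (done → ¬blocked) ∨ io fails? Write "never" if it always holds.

never

(done → ¬blocked) ∨ io holds at every position 0..6, and those are all the positions the trace ever visits, so the invariant G((done → ¬blocked) ∨ io) is never violated.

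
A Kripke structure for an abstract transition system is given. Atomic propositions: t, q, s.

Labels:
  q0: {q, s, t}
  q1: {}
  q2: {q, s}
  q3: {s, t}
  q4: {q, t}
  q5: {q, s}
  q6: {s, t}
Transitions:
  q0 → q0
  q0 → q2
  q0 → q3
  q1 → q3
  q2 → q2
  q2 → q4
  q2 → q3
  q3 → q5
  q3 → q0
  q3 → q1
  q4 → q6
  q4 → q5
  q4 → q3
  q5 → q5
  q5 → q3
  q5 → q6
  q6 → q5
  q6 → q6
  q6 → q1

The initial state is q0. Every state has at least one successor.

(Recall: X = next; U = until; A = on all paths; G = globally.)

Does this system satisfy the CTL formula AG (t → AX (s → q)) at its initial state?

States satisfying t → AX (s → q): {q1, q2, q3, q5}.
States satisfying AG (t → AX (s → q)): ∅.
q0 is reachable from q0 and violates t → AX (s → q), so AG fails at q0.
q0 ∉ Sat(AG (t → AX (s → q))).

No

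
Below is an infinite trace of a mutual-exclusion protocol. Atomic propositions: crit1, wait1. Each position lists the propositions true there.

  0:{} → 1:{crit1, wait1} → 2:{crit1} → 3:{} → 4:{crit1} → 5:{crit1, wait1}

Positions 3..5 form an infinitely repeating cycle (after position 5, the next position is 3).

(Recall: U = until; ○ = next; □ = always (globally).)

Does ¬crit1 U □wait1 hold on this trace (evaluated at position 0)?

Walking from position 0: at position 1, □wait1 has not yet held and ¬crit1 fails, so ¬crit1 U □wait1 is false.

Does not hold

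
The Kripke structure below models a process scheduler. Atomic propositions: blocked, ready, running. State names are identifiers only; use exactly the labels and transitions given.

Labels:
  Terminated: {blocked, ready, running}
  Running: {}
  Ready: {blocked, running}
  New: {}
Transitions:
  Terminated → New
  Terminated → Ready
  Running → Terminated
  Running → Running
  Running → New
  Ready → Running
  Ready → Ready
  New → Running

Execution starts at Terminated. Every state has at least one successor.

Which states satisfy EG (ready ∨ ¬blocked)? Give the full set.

{Terminated, Running, New}

States satisfying ready ∨ ¬blocked: {Terminated, Running, New}.
States satisfying EG (ready ∨ ¬blocked): {Terminated, Running, New}.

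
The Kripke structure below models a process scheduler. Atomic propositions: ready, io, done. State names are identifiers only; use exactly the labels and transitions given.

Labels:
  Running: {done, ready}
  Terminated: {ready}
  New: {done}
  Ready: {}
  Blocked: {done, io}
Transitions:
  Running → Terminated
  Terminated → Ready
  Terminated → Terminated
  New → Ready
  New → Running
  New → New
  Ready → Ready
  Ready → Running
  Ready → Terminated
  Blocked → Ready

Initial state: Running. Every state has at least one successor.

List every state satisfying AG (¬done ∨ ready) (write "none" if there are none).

States satisfying ¬done ∨ ready: {Running, Terminated, Ready}.
States satisfying AG (¬done ∨ ready): {Running, Terminated, Ready}.

{Running, Terminated, Ready}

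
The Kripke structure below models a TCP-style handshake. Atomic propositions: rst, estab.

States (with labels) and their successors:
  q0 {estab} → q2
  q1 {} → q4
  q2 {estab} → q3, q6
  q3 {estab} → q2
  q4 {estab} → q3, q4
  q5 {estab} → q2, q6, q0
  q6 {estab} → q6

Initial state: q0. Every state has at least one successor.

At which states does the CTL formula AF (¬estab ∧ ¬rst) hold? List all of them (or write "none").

States satisfying ¬estab ∧ ¬rst: {q1}.
States satisfying AF (¬estab ∧ ¬rst): {q1}.

{q1}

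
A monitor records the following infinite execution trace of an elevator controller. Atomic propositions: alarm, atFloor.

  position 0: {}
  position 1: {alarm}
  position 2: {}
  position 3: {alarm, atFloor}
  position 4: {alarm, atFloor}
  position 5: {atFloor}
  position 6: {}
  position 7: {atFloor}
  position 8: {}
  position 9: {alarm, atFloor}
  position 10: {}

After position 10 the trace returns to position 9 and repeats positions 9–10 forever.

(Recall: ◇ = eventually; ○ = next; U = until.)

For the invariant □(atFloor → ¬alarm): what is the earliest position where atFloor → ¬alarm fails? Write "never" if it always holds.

3

Check atFloor → ¬alarm at each position in order: 0 ✓, 1 ✓, 2 ✓.
At position 3 the labels are {alarm, atFloor}, so atFloor → ¬alarm is false there. This is the first violation.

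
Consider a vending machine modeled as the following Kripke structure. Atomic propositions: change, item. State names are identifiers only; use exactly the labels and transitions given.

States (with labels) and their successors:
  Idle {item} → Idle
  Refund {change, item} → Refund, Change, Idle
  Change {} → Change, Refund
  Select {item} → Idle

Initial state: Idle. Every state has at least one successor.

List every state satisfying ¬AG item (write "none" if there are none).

{Refund, Change}

States satisfying item: {Idle, Refund, Select}.
States satisfying AG item: {Idle, Select}.
States satisfying ¬AG item: {Refund, Change}.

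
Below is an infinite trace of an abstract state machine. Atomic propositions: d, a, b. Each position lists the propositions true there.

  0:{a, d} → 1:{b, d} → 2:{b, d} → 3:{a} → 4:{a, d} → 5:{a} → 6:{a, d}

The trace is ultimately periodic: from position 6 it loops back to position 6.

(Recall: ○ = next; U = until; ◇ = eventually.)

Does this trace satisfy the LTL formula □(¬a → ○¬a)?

Does not hold

¬a → ○¬a must hold at every position from 0 onward. It fails at position 2, so □(¬a → ○¬a) is false.
Positions where ¬a holds: 1, 2.
Check ○¬a at each: 1→ok, 2→fails.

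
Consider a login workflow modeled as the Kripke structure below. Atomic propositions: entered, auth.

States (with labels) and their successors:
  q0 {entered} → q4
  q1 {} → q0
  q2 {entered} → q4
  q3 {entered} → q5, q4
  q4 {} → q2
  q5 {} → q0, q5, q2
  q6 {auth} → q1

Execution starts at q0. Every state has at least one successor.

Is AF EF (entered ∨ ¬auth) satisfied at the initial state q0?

States satisfying EF (entered ∨ ¬auth): {q0, q1, q2, q3, q4, q5, q6}.
States satisfying AF EF (entered ∨ ¬auth): {q0, q1, q2, q3, q4, q5, q6}.
q0 ∈ Sat(AF EF (entered ∨ ¬auth)).

Satisfied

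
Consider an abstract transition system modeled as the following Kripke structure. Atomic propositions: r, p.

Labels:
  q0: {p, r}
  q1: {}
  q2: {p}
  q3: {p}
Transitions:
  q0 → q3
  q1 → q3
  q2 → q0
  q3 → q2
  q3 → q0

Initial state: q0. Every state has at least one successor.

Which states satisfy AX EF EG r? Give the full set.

States satisfying EF EG r: ∅.
States satisfying AX EF EG r: ∅.

none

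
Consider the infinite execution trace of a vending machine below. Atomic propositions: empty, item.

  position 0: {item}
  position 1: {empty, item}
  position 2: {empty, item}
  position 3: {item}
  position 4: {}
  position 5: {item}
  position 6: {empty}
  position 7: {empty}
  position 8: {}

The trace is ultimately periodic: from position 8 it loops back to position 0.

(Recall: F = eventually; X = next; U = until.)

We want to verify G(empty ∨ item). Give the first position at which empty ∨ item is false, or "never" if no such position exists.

4

Check empty ∨ item at each position in order: 0 ✓, 1 ✓, 2 ✓, 3 ✓.
At position 4 the labels are {}, so empty ∨ item is false there. This is the first violation.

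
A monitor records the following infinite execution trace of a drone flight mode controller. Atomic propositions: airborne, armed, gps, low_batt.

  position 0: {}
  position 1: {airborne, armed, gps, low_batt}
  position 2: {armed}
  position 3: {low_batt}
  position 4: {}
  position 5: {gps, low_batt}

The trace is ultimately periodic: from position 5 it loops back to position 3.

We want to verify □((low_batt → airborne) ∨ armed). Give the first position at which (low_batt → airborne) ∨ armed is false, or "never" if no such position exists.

3

Check (low_batt → airborne) ∨ armed at each position in order: 0 ✓, 1 ✓, 2 ✓.
At position 3 the labels are {low_batt}, so (low_batt → airborne) ∨ armed is false there. This is the first violation.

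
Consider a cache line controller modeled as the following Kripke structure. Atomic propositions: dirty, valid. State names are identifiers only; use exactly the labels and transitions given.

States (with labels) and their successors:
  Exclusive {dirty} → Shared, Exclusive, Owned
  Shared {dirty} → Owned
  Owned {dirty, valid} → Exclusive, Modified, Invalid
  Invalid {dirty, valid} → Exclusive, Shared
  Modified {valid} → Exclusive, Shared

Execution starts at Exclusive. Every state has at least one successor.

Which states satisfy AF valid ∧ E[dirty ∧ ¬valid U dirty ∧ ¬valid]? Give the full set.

{Shared}

States satisfying valid: {Owned, Invalid, Modified}.
States satisfying AF valid: {Shared, Owned, Invalid, Modified}.
States satisfying dirty ∧ ¬valid: {Exclusive, Shared}.
States satisfying E[dirty ∧ ¬valid U dirty ∧ ¬valid]: {Exclusive, Shared}.
States satisfying AF valid ∧ E[dirty ∧ ¬valid U dirty ∧ ¬valid]: {Shared}.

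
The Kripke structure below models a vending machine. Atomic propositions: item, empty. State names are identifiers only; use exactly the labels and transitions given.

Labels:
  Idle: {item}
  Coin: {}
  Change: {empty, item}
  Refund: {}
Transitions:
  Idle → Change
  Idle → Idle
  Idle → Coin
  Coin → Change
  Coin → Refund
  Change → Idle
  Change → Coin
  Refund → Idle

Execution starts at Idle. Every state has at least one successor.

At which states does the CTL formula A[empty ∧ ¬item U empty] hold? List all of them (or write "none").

States satisfying empty ∧ ¬item: ∅.
States satisfying empty: {Change}.
States satisfying A[empty ∧ ¬item U empty]: {Change}.

{Change}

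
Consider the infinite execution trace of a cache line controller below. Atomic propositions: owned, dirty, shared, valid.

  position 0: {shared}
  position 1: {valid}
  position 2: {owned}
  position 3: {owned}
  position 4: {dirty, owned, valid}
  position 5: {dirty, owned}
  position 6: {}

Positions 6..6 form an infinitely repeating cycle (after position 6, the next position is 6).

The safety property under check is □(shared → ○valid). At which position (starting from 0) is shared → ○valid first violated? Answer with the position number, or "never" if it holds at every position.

shared → ○valid holds at every position 0..6, and those are all the positions the trace ever visits, so the invariant □(shared → ○valid) is never violated.

never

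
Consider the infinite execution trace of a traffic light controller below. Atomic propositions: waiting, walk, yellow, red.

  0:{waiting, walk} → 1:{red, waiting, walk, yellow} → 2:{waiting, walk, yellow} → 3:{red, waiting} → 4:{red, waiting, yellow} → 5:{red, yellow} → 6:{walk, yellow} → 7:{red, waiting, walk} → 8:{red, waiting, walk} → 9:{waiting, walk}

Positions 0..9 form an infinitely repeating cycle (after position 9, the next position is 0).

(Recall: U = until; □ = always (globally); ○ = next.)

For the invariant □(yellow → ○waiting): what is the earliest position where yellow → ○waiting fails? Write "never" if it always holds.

4

Check yellow → ○waiting at each position in order: 0 ✓, 1 ✓, 2 ✓, 3 ✓.
At position 4 the labels are {red, waiting, yellow} and the next position 5 has {red, yellow}, so yellow → ○waiting is false there. This is the first violation.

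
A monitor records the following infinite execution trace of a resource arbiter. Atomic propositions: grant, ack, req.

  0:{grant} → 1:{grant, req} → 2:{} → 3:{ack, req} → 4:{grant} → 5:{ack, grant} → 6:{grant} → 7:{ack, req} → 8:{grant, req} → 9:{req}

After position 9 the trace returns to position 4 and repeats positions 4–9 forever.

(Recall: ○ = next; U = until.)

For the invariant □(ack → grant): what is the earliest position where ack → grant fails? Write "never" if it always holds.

Check ack → grant at each position in order: 0 ✓, 1 ✓, 2 ✓.
At position 3 the labels are {ack, req}, so ack → grant is false there. This is the first violation.

3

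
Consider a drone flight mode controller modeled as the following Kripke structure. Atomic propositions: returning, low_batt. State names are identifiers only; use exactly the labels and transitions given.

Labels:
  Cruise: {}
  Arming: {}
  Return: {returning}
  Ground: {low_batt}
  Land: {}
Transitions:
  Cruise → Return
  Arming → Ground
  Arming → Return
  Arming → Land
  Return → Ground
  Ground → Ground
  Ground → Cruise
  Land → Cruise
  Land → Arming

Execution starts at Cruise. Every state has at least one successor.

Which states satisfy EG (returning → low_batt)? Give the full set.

States satisfying returning → low_batt: {Cruise, Arming, Ground, Land}.
States satisfying EG (returning → low_batt): {Arming, Ground, Land}.

{Arming, Ground, Land}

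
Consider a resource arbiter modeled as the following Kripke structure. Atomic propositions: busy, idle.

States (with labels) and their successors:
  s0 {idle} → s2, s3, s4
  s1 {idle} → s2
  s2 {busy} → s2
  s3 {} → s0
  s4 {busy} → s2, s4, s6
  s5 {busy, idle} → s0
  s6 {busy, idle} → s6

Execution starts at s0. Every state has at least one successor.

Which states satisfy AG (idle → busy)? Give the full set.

States satisfying idle → busy: {s2, s3, s4, s5, s6}.
States satisfying AG (idle → busy): {s2, s4, s6}.

{s2, s4, s6}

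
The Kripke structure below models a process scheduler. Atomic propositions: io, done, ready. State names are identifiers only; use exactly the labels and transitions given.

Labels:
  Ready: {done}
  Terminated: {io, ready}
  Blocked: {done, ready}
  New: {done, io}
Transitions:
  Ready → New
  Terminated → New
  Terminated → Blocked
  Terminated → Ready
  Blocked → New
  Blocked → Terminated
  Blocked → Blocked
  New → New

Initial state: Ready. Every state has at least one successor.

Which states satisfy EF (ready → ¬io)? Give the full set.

{Ready, Terminated, Blocked, New}

States satisfying ready → ¬io: {Ready, Blocked, New}.
States satisfying EF (ready → ¬io): {Ready, Terminated, Blocked, New}.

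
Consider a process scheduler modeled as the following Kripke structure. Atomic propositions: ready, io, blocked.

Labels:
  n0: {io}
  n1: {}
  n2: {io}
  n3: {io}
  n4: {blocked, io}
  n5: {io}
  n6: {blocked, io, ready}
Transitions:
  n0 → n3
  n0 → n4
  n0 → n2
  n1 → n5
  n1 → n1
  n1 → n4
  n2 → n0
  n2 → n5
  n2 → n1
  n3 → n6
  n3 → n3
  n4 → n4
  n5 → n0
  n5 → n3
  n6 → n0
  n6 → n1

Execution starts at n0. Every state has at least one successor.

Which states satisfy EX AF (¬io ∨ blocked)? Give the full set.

{n0, n1, n2, n3, n4, n6}

States satisfying AF (¬io ∨ blocked): {n1, n4, n6}.
States satisfying EX AF (¬io ∨ blocked): {n0, n1, n2, n3, n4, n6}.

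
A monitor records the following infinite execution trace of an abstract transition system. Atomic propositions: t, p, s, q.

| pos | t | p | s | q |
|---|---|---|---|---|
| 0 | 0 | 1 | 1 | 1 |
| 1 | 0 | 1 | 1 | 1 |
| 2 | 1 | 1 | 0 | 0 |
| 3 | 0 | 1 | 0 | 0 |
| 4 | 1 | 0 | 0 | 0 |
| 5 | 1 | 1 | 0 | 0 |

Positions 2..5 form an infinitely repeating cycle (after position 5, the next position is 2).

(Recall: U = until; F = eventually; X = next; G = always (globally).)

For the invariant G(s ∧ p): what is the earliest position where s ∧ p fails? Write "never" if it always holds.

Check s ∧ p at each position in order: 0 ✓, 1 ✓.
At position 2 the labels are {p, t}, so s ∧ p is false there. This is the first violation.

2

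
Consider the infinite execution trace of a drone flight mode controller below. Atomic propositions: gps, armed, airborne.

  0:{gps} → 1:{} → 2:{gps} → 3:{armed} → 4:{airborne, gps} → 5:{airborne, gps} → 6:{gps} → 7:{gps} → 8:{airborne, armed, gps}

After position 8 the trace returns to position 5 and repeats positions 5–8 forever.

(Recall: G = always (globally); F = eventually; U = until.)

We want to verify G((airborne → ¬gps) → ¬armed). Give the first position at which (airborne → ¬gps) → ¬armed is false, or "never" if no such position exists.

3

Check (airborne → ¬gps) → ¬armed at each position in order: 0 ✓, 1 ✓, 2 ✓.
At position 3 the labels are {armed}, so (airborne → ¬gps) → ¬armed is false there. This is the first violation.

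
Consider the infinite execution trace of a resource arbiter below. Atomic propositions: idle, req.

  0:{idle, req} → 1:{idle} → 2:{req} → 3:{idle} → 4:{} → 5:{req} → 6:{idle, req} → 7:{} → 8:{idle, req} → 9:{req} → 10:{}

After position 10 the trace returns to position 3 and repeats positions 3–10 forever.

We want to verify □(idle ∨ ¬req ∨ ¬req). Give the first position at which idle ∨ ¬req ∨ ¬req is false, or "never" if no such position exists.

Check idle ∨ ¬req ∨ ¬req at each position in order: 0 ✓, 1 ✓.
At position 2 the labels are {req}, so idle ∨ ¬req ∨ ¬req is false there. This is the first violation.

2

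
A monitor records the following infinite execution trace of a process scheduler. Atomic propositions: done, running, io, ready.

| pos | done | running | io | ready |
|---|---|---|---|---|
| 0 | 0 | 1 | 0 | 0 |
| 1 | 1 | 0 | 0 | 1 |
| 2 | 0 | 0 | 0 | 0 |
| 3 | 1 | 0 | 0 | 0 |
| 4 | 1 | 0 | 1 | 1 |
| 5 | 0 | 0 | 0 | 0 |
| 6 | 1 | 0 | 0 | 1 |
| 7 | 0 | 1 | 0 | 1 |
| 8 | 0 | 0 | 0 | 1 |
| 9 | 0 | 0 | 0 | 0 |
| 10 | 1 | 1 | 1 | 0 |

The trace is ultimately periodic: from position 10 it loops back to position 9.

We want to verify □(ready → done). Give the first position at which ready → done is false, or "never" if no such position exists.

Check ready → done at each position in order: 0 ✓, 1 ✓, 2 ✓, 3 ✓, 4 ✓, 5 ✓, 6 ✓.
At position 7 the labels are {ready, running}, so ready → done is false there. This is the first violation.

7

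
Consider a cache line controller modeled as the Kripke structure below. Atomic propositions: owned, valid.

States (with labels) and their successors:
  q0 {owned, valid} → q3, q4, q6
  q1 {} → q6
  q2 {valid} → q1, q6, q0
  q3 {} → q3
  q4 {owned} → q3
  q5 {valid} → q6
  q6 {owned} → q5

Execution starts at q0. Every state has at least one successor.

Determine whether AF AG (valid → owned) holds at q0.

States satisfying AG (valid → owned): {q3, q4}.
States satisfying AF AG (valid → owned): {q3, q4}.
There is a path from q0 along which AG (valid → owned) never holds.
q0 ∉ Sat(AF AG (valid → owned)).

Does not hold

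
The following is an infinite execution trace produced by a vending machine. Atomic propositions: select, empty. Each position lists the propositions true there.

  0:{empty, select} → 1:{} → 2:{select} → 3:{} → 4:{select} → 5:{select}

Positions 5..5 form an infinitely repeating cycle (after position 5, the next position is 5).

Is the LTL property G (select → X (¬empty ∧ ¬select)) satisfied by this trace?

select → X (¬empty ∧ ¬select) must hold at every position from 0 onward. It fails at position 4, so G (select → X (¬empty ∧ ¬select)) is false.
Positions where select holds: 0, 2, 4, 5.
Check X (¬empty ∧ ¬select) at each: 0→ok, 2→ok, 4→fails, 5→fails.

Violated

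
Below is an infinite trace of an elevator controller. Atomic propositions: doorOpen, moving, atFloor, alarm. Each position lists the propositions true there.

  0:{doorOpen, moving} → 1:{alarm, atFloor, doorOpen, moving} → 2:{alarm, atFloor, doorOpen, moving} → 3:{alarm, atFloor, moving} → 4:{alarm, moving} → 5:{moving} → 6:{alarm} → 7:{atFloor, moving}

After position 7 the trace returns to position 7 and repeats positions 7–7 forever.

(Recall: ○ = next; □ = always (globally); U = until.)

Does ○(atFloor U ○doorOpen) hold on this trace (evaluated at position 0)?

Satisfied

The position after 0 is 1; atFloor U ○doorOpen is true there.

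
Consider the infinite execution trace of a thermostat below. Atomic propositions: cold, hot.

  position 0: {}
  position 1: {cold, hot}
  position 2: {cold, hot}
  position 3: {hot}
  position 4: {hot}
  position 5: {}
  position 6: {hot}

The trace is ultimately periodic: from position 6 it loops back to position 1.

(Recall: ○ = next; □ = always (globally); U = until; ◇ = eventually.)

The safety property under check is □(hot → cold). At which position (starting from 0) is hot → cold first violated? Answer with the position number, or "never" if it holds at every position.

Check hot → cold at each position in order: 0 ✓, 1 ✓, 2 ✓.
At position 3 the labels are {hot}, so hot → cold is false there. This is the first violation.

3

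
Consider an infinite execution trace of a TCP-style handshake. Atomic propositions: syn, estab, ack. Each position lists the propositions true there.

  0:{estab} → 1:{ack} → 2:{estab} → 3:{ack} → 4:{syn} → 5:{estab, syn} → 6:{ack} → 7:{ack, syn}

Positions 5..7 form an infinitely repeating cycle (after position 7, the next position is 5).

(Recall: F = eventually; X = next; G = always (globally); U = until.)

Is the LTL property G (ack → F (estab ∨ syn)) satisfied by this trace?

ack → F (estab ∨ syn) holds at every position 0..7, and those are all positions ever visited, so G (ack → F (estab ∨ syn)) holds.
Positions where ack holds: 1, 3, 6, 7.
Check F (estab ∨ syn) at each: 1→ok, 3→ok, 6→ok, 7→ok.

Holds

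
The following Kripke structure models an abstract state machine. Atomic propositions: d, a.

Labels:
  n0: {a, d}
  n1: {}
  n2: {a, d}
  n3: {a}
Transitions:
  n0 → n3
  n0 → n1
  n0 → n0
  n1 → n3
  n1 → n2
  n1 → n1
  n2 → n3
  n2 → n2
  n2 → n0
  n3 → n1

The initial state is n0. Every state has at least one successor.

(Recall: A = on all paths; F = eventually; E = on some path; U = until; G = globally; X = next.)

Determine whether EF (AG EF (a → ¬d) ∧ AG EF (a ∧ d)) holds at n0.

Holds

States satisfying AG EF (a → ¬d) ∧ AG EF (a ∧ d): {n0, n1, n2, n3}.
States satisfying EF (AG EF (a → ¬d) ∧ AG EF (a ∧ d)): {n0, n1, n2, n3}.
Some path from n0 reaches a state where AG EF (a → ¬d) ∧ AG EF (a ∧ d) holds.
n0 ∈ Sat(EF (AG EF (a → ¬d) ∧ AG EF (a ∧ d))).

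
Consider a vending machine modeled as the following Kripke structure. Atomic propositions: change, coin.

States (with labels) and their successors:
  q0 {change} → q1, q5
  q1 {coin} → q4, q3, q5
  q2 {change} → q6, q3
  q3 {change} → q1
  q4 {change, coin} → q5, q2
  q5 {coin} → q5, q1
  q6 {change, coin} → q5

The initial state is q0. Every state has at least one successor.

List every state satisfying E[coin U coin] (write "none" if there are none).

States satisfying coin: {q1, q4, q5, q6}.
States satisfying E[coin U coin]: {q1, q4, q5, q6}.

{q1, q4, q5, q6}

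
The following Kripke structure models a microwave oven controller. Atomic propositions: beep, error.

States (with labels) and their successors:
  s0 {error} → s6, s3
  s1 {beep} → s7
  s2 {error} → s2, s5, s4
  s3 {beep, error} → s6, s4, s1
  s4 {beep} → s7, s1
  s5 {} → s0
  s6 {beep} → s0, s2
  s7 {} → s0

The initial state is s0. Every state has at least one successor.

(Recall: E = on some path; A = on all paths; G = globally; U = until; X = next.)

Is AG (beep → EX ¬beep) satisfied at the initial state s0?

States satisfying beep → EX ¬beep: {s0, s1, s2, s4, s5, s6, s7}.
States satisfying AG (beep → EX ¬beep): ∅.
s3 is reachable from s0 and violates beep → EX ¬beep, so AG fails at s0.
s0 ∉ Sat(AG (beep → EX ¬beep)).

Does not hold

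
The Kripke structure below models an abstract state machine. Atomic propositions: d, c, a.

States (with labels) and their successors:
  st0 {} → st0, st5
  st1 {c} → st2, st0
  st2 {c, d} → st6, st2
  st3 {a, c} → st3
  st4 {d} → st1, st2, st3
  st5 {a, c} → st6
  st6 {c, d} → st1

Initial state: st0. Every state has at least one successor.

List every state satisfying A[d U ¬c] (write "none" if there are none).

{st0, st4}

States satisfying d: {st2, st4, st6}.
States satisfying ¬c: {st0, st4}.
States satisfying A[d U ¬c]: {st0, st4}.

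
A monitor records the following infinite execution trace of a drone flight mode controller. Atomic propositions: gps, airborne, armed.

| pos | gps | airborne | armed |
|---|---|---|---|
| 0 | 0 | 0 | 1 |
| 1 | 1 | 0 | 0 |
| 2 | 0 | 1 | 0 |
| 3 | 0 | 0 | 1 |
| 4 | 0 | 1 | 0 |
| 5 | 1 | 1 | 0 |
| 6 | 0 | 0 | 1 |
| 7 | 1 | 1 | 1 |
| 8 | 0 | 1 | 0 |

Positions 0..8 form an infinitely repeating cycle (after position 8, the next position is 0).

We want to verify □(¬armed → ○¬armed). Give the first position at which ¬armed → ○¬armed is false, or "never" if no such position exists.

2

Check ¬armed → ○¬armed at each position in order: 0 ✓, 1 ✓.
At position 2 the labels are {airborne} and the next position 3 has {armed}, so ¬armed → ○¬armed is false there. This is the first violation.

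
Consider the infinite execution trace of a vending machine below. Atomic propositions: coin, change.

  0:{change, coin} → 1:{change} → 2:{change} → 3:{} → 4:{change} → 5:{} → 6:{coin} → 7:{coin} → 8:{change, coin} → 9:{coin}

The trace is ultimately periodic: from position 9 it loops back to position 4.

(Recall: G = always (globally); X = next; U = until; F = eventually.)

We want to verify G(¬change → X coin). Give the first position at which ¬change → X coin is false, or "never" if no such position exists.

Check ¬change → X coin at each position in order: 0 ✓, 1 ✓, 2 ✓.
At position 3 the labels are {} and the next position 4 has {change}, so ¬change → X coin is false there. This is the first violation.

3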